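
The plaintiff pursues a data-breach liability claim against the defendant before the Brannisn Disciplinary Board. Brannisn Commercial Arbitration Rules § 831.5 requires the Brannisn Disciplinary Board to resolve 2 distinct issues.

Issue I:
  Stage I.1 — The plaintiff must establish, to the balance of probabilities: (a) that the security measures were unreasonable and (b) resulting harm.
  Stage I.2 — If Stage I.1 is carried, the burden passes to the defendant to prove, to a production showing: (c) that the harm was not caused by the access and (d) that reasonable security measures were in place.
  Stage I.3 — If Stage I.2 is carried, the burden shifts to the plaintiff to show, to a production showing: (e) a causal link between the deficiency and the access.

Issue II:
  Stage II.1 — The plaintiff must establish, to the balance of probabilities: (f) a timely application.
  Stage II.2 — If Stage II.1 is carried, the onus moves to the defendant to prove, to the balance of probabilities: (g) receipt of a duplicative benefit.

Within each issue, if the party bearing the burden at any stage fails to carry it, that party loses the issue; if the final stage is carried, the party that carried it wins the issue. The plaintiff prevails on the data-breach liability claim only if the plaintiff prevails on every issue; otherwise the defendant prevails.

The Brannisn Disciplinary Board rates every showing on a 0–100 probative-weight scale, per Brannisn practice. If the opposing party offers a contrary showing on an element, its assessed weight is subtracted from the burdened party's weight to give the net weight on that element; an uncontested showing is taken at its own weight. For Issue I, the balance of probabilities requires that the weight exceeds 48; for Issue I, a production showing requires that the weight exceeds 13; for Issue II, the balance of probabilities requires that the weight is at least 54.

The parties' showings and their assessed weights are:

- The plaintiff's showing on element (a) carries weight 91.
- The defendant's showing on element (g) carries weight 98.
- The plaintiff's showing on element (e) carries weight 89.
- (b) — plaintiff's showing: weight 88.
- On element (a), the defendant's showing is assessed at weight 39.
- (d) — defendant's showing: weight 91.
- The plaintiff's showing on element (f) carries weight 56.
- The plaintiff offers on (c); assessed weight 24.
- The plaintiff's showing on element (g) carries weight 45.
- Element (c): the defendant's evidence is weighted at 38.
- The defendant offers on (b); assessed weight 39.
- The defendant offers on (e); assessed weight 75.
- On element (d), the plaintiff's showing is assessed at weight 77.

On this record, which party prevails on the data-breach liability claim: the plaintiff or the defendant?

— Issue I —
Stage I.1 (plaintiff, the balance of probabilities, weight exceeds 48): (a) net 91−39=52 > 48 — meets; (b) net 88−39=49 > 48 — meets.
  Stage I.1 is satisfied; the onus moves to the defendant.
Stage I.2 (defendant, a production showing, weight exceeds 13): (c) net 38−24=14 > 13 — meets; (d) net 91−77=14 > 13 — meets.
  Stage I.2 is satisfied; the onus moves to the plaintiff.
Stage I.3 (plaintiff, a production showing, weight exceeds 13): (e) net 89−75=14 > 13 — meets.
  The plaintiff carries the last stage.
Every stage carried; the plaintiff prevails on this issue.
— Issue II —
Stage II.1 — burden on plaintiff; standard: the balance of probabilities (weight is at least 54).
    (f): 56 ≥ 54 [met]
  Stage II.1 is satisfied; the onus moves to the defendant.
Stage II.2 — burden on defendant; standard: the balance of probabilities (weight is at least 54).
    (g): 98 − 45 = 53 < 54 [not met]
  Stage II.2 not carried; the defendant fails its burden.
The plaintiff prevails on this issue.
Per-issue: Issue I → plaintiff; Issue II → plaintiff. The plaintiff must prevail on every issue; overall, the plaintiff prevails.

plaintiff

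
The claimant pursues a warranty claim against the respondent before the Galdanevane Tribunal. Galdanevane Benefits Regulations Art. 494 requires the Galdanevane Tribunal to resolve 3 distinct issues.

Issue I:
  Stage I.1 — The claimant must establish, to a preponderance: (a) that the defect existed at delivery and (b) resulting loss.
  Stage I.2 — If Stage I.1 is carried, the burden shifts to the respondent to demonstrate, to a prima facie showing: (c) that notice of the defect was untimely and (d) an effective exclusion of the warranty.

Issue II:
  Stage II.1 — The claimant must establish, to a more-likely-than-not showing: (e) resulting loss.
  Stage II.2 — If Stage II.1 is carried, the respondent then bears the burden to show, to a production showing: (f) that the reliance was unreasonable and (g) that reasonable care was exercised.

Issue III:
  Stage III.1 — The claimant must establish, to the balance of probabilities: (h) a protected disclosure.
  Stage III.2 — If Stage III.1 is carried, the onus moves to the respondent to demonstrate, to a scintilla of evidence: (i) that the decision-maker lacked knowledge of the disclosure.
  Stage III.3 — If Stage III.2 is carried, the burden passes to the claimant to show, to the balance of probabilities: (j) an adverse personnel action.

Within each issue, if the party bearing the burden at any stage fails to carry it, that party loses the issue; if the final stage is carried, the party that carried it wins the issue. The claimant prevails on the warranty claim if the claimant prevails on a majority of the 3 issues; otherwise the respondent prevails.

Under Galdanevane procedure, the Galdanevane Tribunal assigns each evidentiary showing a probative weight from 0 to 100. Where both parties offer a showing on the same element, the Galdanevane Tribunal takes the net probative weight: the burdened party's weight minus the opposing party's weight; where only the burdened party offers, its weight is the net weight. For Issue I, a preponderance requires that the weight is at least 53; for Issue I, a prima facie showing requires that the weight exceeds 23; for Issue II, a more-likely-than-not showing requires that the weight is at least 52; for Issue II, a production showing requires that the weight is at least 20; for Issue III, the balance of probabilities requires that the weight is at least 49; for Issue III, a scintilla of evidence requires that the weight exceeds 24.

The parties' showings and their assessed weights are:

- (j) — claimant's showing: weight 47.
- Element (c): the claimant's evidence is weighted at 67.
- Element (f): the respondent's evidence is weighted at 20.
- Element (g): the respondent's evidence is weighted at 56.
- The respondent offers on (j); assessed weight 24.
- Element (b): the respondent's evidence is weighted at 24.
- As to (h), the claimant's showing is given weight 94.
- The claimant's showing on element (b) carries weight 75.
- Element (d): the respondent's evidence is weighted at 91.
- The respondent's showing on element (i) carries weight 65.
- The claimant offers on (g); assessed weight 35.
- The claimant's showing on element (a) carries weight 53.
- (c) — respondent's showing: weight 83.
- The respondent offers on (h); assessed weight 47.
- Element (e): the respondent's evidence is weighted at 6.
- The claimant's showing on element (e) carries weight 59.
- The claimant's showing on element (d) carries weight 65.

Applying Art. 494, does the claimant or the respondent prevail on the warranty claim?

— Issue I —
Stage I.1 — burden on claimant; standard: a preponderance (weight is at least 53).
    (a): 53 ≥ 53 [met]
    (b): 75 − 24 = 51 < 53 [not met]
  The claimant does not carry Stage I.1.
So the respondent prevails on this issue.
— Issue II —
Stage II.1 (claimant, a more-likely-than-not showing, weight is at least 52): (e) net 59−6=53 ≥ 52 — meets.
  Stage II.1 carried; the burden shifts to the respondent.
Stage II.2 (respondent, a production showing, weight is at least 20): (f) 20 ≥ 20 — meets; (g) net 56−35=21 ≥ 20 — meets.
  Stage II.2 carried; the final stage is satisfied.
With every stage satisfied, the respondent prevails on this issue.
— Issue III —
Stage III.1 — burden on claimant; standard: the balance of probabilities (weight is at least 49).
    (h): 94 − 47 = 47 < 49 [not met]
  Not every element is met, so the claimant fails to carry Stage III.1.
The respondent prevails on this issue.
Per-issue: Issue I → respondent; Issue II → respondent; Issue III → respondent. The claimant must prevail on a majority of issues; overall, the respondent prevails.

respondent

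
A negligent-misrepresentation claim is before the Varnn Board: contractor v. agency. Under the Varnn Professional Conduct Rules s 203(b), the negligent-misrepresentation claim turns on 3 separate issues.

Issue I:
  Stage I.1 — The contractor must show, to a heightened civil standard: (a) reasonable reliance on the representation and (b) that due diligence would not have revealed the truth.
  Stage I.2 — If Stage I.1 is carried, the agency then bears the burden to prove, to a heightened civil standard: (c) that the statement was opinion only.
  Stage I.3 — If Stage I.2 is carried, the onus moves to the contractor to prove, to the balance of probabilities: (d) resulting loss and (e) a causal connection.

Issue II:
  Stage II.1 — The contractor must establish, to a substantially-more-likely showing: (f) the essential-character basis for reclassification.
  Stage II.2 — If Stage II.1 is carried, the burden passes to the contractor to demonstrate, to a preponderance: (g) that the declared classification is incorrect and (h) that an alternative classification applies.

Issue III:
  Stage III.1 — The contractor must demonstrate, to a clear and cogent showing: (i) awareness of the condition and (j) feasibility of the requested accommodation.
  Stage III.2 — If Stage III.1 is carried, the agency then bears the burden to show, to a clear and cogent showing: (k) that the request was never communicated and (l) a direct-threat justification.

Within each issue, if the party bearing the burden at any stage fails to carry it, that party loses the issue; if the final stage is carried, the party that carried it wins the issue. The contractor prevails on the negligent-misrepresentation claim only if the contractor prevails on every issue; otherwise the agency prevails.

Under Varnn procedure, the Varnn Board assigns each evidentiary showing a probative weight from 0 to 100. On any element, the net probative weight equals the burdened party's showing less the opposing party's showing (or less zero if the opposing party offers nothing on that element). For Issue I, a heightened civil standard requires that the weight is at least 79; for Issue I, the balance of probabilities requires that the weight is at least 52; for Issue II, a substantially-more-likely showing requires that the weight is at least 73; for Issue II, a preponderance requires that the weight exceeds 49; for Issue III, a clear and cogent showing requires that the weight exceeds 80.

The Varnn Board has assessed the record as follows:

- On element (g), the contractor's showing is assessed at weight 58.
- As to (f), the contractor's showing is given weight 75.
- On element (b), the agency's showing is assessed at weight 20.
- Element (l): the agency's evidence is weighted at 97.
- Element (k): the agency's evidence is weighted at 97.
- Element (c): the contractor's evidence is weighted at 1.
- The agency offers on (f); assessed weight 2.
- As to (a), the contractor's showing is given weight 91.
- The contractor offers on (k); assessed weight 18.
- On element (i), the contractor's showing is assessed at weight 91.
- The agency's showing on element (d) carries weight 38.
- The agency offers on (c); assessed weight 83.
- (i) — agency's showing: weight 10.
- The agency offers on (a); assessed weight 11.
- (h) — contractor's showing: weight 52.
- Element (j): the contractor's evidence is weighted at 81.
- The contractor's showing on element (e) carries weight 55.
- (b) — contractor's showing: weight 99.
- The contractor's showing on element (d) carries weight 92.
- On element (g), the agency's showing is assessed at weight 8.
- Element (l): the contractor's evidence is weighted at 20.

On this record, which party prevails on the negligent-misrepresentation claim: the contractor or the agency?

contractor

— Issue I —
Stage I.1 — burden on contractor; standard: a heightened civil standard (weight is at least 79).
    (a): 91 − 11 = 80 ≥ 79 [met]
    (b): 99 − 20 = 79 ≥ 79 [met]
  Stage I.1 carried; the burden shifts to the agency.
Stage I.2 — burden on agency; standard: a heightened civil standard (weight is at least 79).
    (c): 83 − 1 = 82 ≥ 79 [met]
  Stage I.2 is satisfied; the onus moves to the contractor.
Stage I.3 — burden on contractor; standard: the balance of probabilities (weight is at least 52).
    (d): 92 − 38 = 54 ≥ 52 [met]
    (e): 55 ≥ 52 [met]
  Stage I.3 carried; the final stage is satisfied.
All stages carried — the contractor prevails on this issue.
— Issue II —
Stage II.1 — burden on contractor; standard: a substantially-more-likely showing (weight is at least 73).
    (f): 75 − 2 = 73 ≥ 73 [met]
  Stage II.1 carried; the burden remains with the contractor.
Stage II.2 — burden on contractor; standard: a preponderance (weight exceeds 49).
    (g): 58 − 8 = 50 > 49 [met]
    (h): 52 > 49 [met]
  The contractor carries the last stage.
All stages carried — the contractor prevails on this issue.
— Issue III —
At Stage III.1 the contractor must meet a clear and cogent showing (weight exceeds 80): on (i) the weight is 91 less the opposing 10 gives net 81, which does exceed 80, so (i) meets the standard; on (j) the weight is 81, > 80, so (j) meets the standard.
  The contractor carries Stage III.1; the agency now bears the burden.
At Stage III.2 the agency must meet a clear and cogent showing (weight exceeds 80): on (k) the weight is 97 less the opposing 18 gives net 79, ≤ 80, so (k) does not meet the standard; on (l) the weight is 97 less the opposing 20 gives net 77, ≤ 80, so (l) does not meet the standard.
  Stage III.2 not carried; the agency fails its burden.
The contractor prevails on this issue.
Per-issue: Issue I → contractor; Issue II → contractor; Issue III → contractor. The contractor must prevail on every issue; overall, the contractor prevails.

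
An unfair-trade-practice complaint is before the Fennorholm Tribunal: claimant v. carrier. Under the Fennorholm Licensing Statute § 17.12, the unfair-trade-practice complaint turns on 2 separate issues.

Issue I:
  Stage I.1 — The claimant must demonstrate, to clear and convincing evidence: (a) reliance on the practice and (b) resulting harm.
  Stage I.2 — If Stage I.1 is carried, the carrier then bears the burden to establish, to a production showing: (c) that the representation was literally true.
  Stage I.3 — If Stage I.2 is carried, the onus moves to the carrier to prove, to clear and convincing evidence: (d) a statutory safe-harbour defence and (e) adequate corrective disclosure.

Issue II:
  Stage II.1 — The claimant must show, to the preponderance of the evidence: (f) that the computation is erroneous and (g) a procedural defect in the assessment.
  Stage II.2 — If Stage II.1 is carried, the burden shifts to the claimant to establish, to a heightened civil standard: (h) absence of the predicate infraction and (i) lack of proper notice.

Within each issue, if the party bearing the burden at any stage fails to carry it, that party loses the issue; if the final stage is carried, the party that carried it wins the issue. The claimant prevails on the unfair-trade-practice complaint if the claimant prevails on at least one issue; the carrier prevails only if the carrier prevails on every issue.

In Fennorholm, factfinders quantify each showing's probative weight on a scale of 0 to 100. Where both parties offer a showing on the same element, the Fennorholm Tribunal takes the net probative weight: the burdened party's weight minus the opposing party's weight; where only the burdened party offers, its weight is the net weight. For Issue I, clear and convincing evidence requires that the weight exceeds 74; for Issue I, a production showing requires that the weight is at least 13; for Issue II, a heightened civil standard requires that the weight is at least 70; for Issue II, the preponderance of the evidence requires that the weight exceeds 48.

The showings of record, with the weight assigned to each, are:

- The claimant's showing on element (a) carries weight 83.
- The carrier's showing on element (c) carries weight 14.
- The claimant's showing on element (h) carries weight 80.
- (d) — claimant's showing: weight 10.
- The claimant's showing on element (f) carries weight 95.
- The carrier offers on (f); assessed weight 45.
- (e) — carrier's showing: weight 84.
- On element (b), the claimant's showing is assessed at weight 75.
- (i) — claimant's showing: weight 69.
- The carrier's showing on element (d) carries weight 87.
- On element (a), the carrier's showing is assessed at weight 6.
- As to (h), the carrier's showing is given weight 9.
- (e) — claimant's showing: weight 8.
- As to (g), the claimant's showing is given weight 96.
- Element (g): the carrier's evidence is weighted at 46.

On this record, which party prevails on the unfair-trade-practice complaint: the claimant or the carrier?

— Issue I —
Stage I.1 (claimant, clear and convincing evidence, weight exceeds 74): (a) net 83−6=77 > 74 — meets; (b) 75 > 74 — meets.
  Stage I.1 is satisfied; the onus moves to the carrier.
Stage I.2 (carrier, a production showing, weight is at least 13): (c) 14 ≥ 13 — meets.
  All elements met. The carrier retains the burden for Stage I.3.
Stage I.3 (carrier, clear and convincing evidence, weight exceeds 74): (d) net 87−10=77 > 74 — meets; (e) net 84−8=76 > 74 — meets.
  All elements met at the final stage.
Every stage carried; the carrier prevails on this issue.
— Issue II —
Stage II.1 (claimant, the preponderance of the evidence, weight exceeds 48): (f) net 95−45=50 > 48 — meets; (g) net 96−46=50 > 48 — meets.
  Stage II.1 is satisfied; the claimant continues to bear the burden.
Stage II.2 (claimant, a heightened civil standard, weight is at least 70): (h) net 80−9=71 ≥ 70 — meets; (i) 69 < 70 — fails.
  Not every element is met, so the claimant fails to carry Stage II.2.
The analysis ends at Stage II.2; the carrier prevails on this issue.
Per-issue: Issue I → carrier; Issue II → carrier. The claimant must prevail on at least one issue; overall, the carrier prevails.

carrier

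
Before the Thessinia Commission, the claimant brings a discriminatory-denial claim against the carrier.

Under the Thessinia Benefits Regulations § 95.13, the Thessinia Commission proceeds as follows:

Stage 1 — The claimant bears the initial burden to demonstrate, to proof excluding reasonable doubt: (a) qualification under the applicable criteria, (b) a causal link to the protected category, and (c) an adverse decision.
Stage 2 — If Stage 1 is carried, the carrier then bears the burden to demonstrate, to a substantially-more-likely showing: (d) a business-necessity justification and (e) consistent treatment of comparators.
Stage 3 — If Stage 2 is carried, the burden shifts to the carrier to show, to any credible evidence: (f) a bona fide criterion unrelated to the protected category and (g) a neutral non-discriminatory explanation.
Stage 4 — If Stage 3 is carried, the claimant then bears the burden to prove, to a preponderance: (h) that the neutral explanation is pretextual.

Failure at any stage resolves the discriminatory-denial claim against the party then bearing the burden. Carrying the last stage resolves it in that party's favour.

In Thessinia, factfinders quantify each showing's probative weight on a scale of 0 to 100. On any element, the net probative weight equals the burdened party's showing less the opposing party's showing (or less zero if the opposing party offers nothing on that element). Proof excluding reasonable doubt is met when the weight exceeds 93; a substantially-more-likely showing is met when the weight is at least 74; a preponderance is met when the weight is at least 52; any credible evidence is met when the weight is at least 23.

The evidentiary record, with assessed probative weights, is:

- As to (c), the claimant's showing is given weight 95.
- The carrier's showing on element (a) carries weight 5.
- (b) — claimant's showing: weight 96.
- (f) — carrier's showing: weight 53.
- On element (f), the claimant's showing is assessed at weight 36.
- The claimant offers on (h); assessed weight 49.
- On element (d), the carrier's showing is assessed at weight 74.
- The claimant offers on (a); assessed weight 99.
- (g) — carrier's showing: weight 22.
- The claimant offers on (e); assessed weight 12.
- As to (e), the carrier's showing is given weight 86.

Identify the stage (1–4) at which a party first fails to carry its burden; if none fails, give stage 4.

Stage 1 (claimant, proof excluding reasonable doubt, weight exceeds 93): (a) net 99−5=94 > 93 — meets; (b) 96 > 93 — meets; (c) 95 > 93 — meets.
  All elements met. The burden passes to the carrier.
Stage 2 (carrier, a substantially-more-likely showing, weight is at least 74): (d) 74 ≥ 74 — meets; (e) net 86−12=74 ≥ 74 — meets.
  All elements met. The carrier retains the burden for Stage 3.
Stage 3 (carrier, any credible evidence, weight is at least 23): (f) net 53−36=17 < 23 — fails; (g) 22 < 23 — fails.
  Not every element is met, so the carrier fails to carry Stage 3.
The claimant prevails.

stage 3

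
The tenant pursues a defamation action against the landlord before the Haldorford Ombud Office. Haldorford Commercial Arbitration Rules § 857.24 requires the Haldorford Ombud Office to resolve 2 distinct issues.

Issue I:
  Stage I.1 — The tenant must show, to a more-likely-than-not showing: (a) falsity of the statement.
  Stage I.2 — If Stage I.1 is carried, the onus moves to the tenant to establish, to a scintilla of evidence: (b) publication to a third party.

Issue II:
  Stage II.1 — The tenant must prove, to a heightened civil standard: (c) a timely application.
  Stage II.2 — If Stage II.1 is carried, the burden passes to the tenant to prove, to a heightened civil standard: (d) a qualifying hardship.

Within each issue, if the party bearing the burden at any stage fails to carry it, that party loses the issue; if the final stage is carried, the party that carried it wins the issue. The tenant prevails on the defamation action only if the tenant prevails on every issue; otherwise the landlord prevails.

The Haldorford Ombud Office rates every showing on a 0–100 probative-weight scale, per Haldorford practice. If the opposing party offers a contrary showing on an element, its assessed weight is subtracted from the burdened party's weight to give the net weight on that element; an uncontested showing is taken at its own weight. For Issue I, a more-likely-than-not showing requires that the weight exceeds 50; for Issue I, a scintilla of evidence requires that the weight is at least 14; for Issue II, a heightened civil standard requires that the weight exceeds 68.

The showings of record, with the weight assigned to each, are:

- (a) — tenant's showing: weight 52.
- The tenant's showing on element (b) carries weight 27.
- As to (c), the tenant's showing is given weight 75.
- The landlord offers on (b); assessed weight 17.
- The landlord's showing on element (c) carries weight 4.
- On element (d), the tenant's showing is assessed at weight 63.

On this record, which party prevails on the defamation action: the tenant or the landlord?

— Issue I —
Stage I.1 — burden on tenant; standard: a more-likely-than-not showing (weight exceeds 50).
    (a): 52 > 50 [met]
  Stage I.1 is satisfied; the tenant continues to bear the burden.
Stage I.2 — burden on tenant; standard: a scintilla of evidence (weight is at least 14).
    (b): 27 − 17 = 10 < 14 [not met]
  Not every element is met, so the tenant fails to carry Stage I.2.
So the landlord prevails on this issue.
— Issue II —
Stage II.1 — burden on tenant; standard: a heightened civil standard (weight exceeds 68).
    (c): 75 − 4 = 71 > 68 [met]
  All elements met. The tenant retains the burden for Stage II.2.
Stage II.2 — burden on tenant; standard: a heightened civil standard (weight exceeds 68).
    (d): 63 ≤ 68 [not met]
  The tenant does not carry Stage II.2.
The landlord prevails on this issue.
Per-issue: Issue I → landlord; Issue II → landlord. The tenant must prevail on every issue; overall, the landlord prevails.

landlord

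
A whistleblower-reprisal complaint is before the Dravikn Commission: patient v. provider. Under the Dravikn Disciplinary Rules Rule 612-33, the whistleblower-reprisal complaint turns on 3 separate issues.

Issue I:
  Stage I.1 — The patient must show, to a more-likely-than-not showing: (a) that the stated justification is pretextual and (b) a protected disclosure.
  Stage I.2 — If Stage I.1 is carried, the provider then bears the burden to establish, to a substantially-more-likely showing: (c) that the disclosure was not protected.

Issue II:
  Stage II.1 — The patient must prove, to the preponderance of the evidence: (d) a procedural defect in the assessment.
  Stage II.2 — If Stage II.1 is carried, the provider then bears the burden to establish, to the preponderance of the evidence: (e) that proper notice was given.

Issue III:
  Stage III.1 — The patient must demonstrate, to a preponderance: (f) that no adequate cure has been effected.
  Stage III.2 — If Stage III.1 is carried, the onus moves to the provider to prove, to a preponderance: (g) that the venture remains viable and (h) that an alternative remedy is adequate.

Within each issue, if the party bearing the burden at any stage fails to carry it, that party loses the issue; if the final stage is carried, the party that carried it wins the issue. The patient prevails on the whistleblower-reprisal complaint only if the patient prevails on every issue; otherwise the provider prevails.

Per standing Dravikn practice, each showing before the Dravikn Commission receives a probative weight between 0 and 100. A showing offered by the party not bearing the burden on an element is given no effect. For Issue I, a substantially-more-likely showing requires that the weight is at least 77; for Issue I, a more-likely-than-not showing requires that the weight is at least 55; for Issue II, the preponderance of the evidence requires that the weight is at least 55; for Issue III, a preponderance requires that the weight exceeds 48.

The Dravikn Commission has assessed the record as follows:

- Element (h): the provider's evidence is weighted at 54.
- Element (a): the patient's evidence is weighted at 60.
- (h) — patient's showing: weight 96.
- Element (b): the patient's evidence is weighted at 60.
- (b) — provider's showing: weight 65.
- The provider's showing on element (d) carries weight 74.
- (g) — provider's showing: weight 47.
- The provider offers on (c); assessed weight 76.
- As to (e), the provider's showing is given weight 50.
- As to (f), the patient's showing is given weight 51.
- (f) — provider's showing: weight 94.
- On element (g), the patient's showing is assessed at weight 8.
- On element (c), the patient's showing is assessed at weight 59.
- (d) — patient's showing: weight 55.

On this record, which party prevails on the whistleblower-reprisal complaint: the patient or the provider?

patient

— Issue I —
Stage I.1 (patient, a more-likely-than-not showing, weight is at least 55): (a) 60 ≥ 55 — meets; (b) 60 (provider's 65 disregarded) ≥ 55 — meets.
  The patient carries Stage I.1; the provider now bears the burden.
Stage I.2 (provider, a substantially-more-likely showing, weight is at least 77): (c) 76 (patient's 59 disregarded) < 77 — fails.
  Not every element is met, so the provider fails to carry Stage I.2.
So the patient prevails on this issue.
— Issue II —
Stage II.1 (patient, the preponderance of the evidence, weight is at least 55): (d) 55 (provider's 74 disregarded) ≥ 55 — meets.
  Stage II.1 is satisfied; the onus moves to the provider.
Stage II.2 (provider, the preponderance of the evidence, weight is at least 55): (e) 50 < 55 — fails.
  The provider does not carry Stage II.2.
The patient prevails on this issue.
— Issue III —
Stage III.1 — burden on patient; standard: a preponderance (weight exceeds 48).
    (f): 51 (provider's 94 disregarded) > 48 [met]
  The patient carries Stage III.1; the provider now bears the burden.
Stage III.2 — burden on provider; standard: a preponderance (weight exceeds 48).
    (g): 47 (patient's 8 disregarded) ≤ 48 [not met]
    (h): 54 (patient's 96 disregarded) > 48 [met]
  Stage III.2 not carried; the provider fails its burden.
So the patient prevails on this issue.
Per-issue: Issue I → patient; Issue II → patient; Issue III → patient. The patient must prevail on every issue; overall, the patient prevails.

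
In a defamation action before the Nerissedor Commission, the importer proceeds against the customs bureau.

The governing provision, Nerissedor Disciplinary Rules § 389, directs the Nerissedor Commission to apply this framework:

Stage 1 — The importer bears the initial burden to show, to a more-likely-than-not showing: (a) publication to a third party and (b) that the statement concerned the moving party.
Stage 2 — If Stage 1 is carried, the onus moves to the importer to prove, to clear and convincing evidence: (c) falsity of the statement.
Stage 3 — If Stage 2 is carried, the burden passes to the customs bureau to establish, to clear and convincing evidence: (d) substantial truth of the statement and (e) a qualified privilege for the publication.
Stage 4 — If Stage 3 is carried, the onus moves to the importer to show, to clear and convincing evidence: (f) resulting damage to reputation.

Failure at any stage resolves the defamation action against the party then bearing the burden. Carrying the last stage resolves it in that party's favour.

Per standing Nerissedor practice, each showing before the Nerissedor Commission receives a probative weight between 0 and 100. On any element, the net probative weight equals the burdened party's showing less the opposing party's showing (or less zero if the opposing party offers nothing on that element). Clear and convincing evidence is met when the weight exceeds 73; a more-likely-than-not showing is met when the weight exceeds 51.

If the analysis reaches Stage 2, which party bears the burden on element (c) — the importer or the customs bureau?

importer

Stage 2's rule assigns the burden to the importer (to clear and convincing evidence).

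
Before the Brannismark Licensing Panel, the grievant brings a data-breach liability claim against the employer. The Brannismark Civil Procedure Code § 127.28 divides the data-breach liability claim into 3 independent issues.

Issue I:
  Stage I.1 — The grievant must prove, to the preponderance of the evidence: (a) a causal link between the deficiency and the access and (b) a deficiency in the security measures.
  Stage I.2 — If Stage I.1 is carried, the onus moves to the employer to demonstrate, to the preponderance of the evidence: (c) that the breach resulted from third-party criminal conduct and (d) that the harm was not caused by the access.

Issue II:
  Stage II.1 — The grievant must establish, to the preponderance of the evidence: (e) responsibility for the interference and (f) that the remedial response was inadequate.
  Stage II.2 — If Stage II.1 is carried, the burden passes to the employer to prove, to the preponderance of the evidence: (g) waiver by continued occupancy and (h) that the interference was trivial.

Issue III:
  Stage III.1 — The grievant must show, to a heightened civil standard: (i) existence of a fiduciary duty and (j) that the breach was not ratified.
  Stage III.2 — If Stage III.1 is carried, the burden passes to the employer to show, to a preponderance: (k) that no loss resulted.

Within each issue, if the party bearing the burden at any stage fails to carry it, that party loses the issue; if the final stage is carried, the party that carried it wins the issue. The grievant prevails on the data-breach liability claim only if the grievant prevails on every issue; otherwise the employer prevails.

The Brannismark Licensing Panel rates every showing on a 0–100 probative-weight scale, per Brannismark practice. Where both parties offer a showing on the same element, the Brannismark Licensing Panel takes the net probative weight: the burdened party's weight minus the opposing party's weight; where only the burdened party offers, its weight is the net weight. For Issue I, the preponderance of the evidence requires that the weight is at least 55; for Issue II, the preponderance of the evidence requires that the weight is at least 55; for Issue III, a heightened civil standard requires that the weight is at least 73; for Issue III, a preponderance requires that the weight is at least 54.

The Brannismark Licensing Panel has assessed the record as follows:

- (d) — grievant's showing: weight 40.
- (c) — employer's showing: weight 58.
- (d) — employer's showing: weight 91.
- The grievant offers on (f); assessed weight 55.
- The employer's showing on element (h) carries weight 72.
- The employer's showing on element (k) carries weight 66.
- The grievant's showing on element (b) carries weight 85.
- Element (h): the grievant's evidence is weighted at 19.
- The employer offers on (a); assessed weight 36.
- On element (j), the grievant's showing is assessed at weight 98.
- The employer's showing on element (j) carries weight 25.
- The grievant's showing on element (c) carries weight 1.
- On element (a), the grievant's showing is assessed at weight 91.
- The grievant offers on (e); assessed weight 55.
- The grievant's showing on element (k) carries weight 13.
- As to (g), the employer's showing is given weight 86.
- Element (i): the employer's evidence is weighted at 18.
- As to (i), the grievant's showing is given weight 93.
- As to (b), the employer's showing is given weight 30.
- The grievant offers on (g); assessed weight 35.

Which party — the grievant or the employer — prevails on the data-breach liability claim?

— Issue I —
Stage I.1 (grievant, the preponderance of the evidence, weight is at least 55): (a) net 91−36=55 ≥ 55 — meets; (b) net 85−30=55 ≥ 55 — meets.
  All elements met. The burden passes to the employer.
Stage I.2 (employer, the preponderance of the evidence, weight is at least 55): (c) net 58−1=57 ≥ 55 — meets; (d) net 91−40=51 < 55 — fails.
  Stage I.2 not carried; the employer fails its burden.
The analysis ends at Stage I.2; the grievant prevails on this issue.
— Issue II —
Stage II.1 (grievant, the preponderance of the evidence, weight is at least 55): (e) 55 ≥ 55 — meets; (f) 55 ≥ 55 — meets.
  The grievant carries Stage II.1; the employer now bears the burden.
Stage II.2 (employer, the preponderance of the evidence, weight is at least 55): (g) net 86−35=51 < 55 — fails; (h) net 72−19=53 < 55 — fails.
  Not every element is met, so the employer fails to carry Stage II.2.
So the grievant prevails on this issue.
— Issue III —
Stage III.1 (grievant, a heightened civil standard, weight is at least 73): (i) net 93−18=75 ≥ 73 — meets; (j) net 98−25=73 ≥ 73 — meets.
  All elements met. The burden passes to the employer.
Stage III.2 (employer, a preponderance, weight is at least 54): (k) net 66−13=53 < 54 — fails.
  Stage III.2 not carried; the employer fails its burden.
So the grievant prevails on this issue.
Per-issue: Issue I → grievant; Issue II → grievant; Issue III → grievant. The grievant must prevail on every issue; overall, the grievant prevails.

grievant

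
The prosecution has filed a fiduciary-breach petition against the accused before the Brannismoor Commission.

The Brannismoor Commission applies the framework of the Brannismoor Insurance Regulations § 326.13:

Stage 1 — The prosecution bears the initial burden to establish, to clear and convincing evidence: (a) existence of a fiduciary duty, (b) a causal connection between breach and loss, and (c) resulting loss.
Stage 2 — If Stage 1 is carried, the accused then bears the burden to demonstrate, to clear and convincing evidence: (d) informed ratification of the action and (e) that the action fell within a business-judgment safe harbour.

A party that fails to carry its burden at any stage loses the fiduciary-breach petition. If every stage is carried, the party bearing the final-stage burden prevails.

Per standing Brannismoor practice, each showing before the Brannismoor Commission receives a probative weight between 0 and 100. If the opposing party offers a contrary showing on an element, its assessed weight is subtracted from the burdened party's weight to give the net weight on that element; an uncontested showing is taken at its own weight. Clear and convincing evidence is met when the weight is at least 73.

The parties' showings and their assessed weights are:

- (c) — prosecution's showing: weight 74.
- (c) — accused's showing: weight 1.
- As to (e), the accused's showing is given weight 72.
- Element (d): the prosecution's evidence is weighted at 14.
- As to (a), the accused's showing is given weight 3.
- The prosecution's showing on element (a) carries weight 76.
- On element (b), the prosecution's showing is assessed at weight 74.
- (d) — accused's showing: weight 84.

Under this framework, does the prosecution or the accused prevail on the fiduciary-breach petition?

prosecution

At Stage 1 the prosecution must meet clear and convincing evidence (weight is at least 73): on (a) the weight is 76 less the opposing 3 gives net 73, which does reach 73, so (a) meets the standard; on (b) the weight is 74, which does reach 73, so (b) meets the standard; on (c) the weight is 74 less the opposing 1 gives net 73, which does reach 73, so (c) meets the standard.
  Stage 1 carried; the burden shifts to the accused.
At Stage 2 the accused must meet clear and convincing evidence (weight is at least 73): on (d) the weight is 84 less the opposing 14 gives net 70, which does not reach 73, so (d) does not meet the standard; on (e) the weight is 72, which does not reach 73, so (e) does not meet the standard.
  Stage 2 not carried; the accused fails its burden.
So the prosecution prevails.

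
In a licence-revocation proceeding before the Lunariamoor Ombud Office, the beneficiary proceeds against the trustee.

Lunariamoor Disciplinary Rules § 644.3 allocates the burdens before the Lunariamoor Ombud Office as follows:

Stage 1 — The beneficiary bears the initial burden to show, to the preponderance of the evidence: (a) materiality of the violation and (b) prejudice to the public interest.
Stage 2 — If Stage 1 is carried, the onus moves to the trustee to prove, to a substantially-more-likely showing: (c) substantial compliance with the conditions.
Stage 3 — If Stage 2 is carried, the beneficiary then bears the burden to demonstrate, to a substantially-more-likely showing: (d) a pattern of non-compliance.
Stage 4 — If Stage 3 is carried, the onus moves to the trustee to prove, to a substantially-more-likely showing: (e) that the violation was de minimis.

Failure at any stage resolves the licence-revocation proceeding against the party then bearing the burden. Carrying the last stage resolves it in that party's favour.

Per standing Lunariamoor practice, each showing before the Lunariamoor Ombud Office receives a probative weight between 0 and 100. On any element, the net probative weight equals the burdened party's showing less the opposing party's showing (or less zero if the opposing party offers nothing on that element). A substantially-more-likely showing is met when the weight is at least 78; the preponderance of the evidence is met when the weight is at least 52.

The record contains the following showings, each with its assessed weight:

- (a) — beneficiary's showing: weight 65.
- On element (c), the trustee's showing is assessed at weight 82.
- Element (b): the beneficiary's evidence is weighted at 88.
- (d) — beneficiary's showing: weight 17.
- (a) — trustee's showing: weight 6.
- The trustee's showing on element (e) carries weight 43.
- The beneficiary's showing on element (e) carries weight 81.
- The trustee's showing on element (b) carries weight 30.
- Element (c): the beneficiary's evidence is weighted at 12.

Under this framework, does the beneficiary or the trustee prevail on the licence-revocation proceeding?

beneficiary

At Stage 1 the beneficiary must meet the preponderance of the evidence (weight is at least 52): on (a) the weight is 65 less the opposing 6 gives net 59, ≥ 52, so (a) meets the standard; on (b) the weight is 88 less the opposing 30 gives net 58, ≥ 52, so (b) meets the standard.
  Stage 1 carried; the burden shifts to the trustee.
At Stage 2 the trustee must meet a substantially-more-likely showing (weight is at least 78): on (c) the weight is 82 less the opposing 12 gives net 70, < 78, so (c) does not meet the standard.
  Stage 2 not carried; the trustee fails its burden.
The beneficiary prevails.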